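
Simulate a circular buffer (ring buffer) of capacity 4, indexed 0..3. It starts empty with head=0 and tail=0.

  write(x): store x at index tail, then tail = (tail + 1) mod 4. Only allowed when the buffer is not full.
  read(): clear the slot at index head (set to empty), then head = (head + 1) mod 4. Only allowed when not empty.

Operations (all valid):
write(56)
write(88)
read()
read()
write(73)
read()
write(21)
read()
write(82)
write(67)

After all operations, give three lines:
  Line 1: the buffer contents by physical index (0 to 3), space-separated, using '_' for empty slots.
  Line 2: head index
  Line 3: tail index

Answer: 82 67 _ _
0
2

Derivation:
write(56): buf=[56 _ _ _], head=0, tail=1, size=1
write(88): buf=[56 88 _ _], head=0, tail=2, size=2
read(): buf=[_ 88 _ _], head=1, tail=2, size=1
read(): buf=[_ _ _ _], head=2, tail=2, size=0
write(73): buf=[_ _ 73 _], head=2, tail=3, size=1
read(): buf=[_ _ _ _], head=3, tail=3, size=0
write(21): buf=[_ _ _ 21], head=3, tail=0, size=1
read(): buf=[_ _ _ _], head=0, tail=0, size=0
write(82): buf=[82 _ _ _], head=0, tail=1, size=1
write(67): buf=[82 67 _ _], head=0, tail=2, size=2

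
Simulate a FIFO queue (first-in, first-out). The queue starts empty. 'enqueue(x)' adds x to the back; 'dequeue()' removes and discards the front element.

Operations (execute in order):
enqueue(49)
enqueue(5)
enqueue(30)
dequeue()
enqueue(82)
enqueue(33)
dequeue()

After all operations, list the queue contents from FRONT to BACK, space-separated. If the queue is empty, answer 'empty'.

enqueue(49): [49]
enqueue(5): [49, 5]
enqueue(30): [49, 5, 30]
dequeue(): [5, 30]
enqueue(82): [5, 30, 82]
enqueue(33): [5, 30, 82, 33]
dequeue(): [30, 82, 33]

Answer: 30 82 33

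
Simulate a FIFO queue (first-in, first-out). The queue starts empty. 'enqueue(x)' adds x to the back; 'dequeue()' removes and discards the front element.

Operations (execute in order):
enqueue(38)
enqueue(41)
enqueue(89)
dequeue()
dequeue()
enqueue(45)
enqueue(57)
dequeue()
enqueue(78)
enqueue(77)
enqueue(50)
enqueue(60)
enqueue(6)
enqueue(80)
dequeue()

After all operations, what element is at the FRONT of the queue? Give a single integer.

enqueue(38): queue = [38]
enqueue(41): queue = [38, 41]
enqueue(89): queue = [38, 41, 89]
dequeue(): queue = [41, 89]
dequeue(): queue = [89]
enqueue(45): queue = [89, 45]
enqueue(57): queue = [89, 45, 57]
dequeue(): queue = [45, 57]
enqueue(78): queue = [45, 57, 78]
enqueue(77): queue = [45, 57, 78, 77]
enqueue(50): queue = [45, 57, 78, 77, 50]
enqueue(60): queue = [45, 57, 78, 77, 50, 60]
enqueue(6): queue = [45, 57, 78, 77, 50, 60, 6]
enqueue(80): queue = [45, 57, 78, 77, 50, 60, 6, 80]
dequeue(): queue = [57, 78, 77, 50, 60, 6, 80]

Answer: 57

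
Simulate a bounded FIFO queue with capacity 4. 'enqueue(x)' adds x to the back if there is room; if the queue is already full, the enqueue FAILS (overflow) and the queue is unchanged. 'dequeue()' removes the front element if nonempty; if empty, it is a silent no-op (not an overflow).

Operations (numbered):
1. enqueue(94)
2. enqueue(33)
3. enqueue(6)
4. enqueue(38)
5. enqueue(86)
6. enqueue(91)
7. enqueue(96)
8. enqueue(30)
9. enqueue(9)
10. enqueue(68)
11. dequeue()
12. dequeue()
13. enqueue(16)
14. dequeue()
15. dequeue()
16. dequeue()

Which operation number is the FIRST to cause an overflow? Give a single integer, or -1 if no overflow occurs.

Answer: 5

Derivation:
1. enqueue(94): size=1
2. enqueue(33): size=2
3. enqueue(6): size=3
4. enqueue(38): size=4
5. enqueue(86): size=4=cap → OVERFLOW (fail)
6. enqueue(91): size=4=cap → OVERFLOW (fail)
7. enqueue(96): size=4=cap → OVERFLOW (fail)
8. enqueue(30): size=4=cap → OVERFLOW (fail)
9. enqueue(9): size=4=cap → OVERFLOW (fail)
10. enqueue(68): size=4=cap → OVERFLOW (fail)
11. dequeue(): size=3
12. dequeue(): size=2
13. enqueue(16): size=3
14. dequeue(): size=2
15. dequeue(): size=1
16. dequeue(): size=0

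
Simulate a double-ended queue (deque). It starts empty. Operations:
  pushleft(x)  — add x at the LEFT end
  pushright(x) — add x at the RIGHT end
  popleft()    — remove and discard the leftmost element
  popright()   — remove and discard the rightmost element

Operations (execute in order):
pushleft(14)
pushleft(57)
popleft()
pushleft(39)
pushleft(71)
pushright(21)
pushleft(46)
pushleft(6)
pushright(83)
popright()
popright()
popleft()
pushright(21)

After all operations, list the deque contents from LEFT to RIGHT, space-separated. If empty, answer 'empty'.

Answer: 46 71 39 14 21

Derivation:
pushleft(14): [14]
pushleft(57): [57, 14]
popleft(): [14]
pushleft(39): [39, 14]
pushleft(71): [71, 39, 14]
pushright(21): [71, 39, 14, 21]
pushleft(46): [46, 71, 39, 14, 21]
pushleft(6): [6, 46, 71, 39, 14, 21]
pushright(83): [6, 46, 71, 39, 14, 21, 83]
popright(): [6, 46, 71, 39, 14, 21]
popright(): [6, 46, 71, 39, 14]
popleft(): [46, 71, 39, 14]
pushright(21): [46, 71, 39, 14, 21]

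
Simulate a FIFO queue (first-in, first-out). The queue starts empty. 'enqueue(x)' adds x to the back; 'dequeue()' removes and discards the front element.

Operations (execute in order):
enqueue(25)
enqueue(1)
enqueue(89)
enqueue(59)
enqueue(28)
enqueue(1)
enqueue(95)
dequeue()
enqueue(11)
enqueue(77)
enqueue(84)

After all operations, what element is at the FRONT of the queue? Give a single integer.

Answer: 1

Derivation:
enqueue(25): queue = [25]
enqueue(1): queue = [25, 1]
enqueue(89): queue = [25, 1, 89]
enqueue(59): queue = [25, 1, 89, 59]
enqueue(28): queue = [25, 1, 89, 59, 28]
enqueue(1): queue = [25, 1, 89, 59, 28, 1]
enqueue(95): queue = [25, 1, 89, 59, 28, 1, 95]
dequeue(): queue = [1, 89, 59, 28, 1, 95]
enqueue(11): queue = [1, 89, 59, 28, 1, 95, 11]
enqueue(77): queue = [1, 89, 59, 28, 1, 95, 11, 77]
enqueue(84): queue = [1, 89, 59, 28, 1, 95, 11, 77, 84]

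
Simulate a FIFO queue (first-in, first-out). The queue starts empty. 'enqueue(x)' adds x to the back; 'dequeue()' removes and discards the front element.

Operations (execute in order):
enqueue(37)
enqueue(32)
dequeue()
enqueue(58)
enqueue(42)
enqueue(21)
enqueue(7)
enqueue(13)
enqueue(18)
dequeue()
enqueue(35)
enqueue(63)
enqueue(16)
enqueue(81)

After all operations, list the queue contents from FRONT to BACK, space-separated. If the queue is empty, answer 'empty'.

Answer: 58 42 21 7 13 18 35 63 16 81

Derivation:
enqueue(37): [37]
enqueue(32): [37, 32]
dequeue(): [32]
enqueue(58): [32, 58]
enqueue(42): [32, 58, 42]
enqueue(21): [32, 58, 42, 21]
enqueue(7): [32, 58, 42, 21, 7]
enqueue(13): [32, 58, 42, 21, 7, 13]
enqueue(18): [32, 58, 42, 21, 7, 13, 18]
dequeue(): [58, 42, 21, 7, 13, 18]
enqueue(35): [58, 42, 21, 7, 13, 18, 35]
enqueue(63): [58, 42, 21, 7, 13, 18, 35, 63]
enqueue(16): [58, 42, 21, 7, 13, 18, 35, 63, 16]
enqueue(81): [58, 42, 21, 7, 13, 18, 35, 63, 16, 81]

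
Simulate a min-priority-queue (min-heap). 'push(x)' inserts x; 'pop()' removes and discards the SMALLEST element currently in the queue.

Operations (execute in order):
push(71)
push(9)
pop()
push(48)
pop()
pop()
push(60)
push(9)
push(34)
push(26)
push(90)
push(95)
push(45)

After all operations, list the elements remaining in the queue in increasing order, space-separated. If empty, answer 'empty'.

Answer: 9 26 34 45 60 90 95

Derivation:
push(71): heap contents = [71]
push(9): heap contents = [9, 71]
pop() → 9: heap contents = [71]
push(48): heap contents = [48, 71]
pop() → 48: heap contents = [71]
pop() → 71: heap contents = []
push(60): heap contents = [60]
push(9): heap contents = [9, 60]
push(34): heap contents = [9, 34, 60]
push(26): heap contents = [9, 26, 34, 60]
push(90): heap contents = [9, 26, 34, 60, 90]
push(95): heap contents = [9, 26, 34, 60, 90, 95]
push(45): heap contents = [9, 26, 34, 45, 60, 90, 95]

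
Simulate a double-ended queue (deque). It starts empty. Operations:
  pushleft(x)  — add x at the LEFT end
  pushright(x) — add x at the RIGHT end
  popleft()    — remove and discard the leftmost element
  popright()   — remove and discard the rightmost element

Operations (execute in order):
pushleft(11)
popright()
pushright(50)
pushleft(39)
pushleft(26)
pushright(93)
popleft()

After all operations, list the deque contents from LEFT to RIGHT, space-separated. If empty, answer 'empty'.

pushleft(11): [11]
popright(): []
pushright(50): [50]
pushleft(39): [39, 50]
pushleft(26): [26, 39, 50]
pushright(93): [26, 39, 50, 93]
popleft(): [39, 50, 93]

Answer: 39 50 93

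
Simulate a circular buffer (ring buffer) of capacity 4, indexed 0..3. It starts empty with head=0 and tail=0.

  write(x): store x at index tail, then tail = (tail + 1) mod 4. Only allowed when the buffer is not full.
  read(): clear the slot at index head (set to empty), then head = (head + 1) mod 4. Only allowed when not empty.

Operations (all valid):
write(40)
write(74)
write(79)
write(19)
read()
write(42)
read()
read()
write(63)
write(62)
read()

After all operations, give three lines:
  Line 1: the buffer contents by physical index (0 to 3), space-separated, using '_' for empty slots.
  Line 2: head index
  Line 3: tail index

write(40): buf=[40 _ _ _], head=0, tail=1, size=1
write(74): buf=[40 74 _ _], head=0, tail=2, size=2
write(79): buf=[40 74 79 _], head=0, tail=3, size=3
write(19): buf=[40 74 79 19], head=0, tail=0, size=4
read(): buf=[_ 74 79 19], head=1, tail=0, size=3
write(42): buf=[42 74 79 19], head=1, tail=1, size=4
read(): buf=[42 _ 79 19], head=2, tail=1, size=3
read(): buf=[42 _ _ 19], head=3, tail=1, size=2
write(63): buf=[42 63 _ 19], head=3, tail=2, size=3
write(62): buf=[42 63 62 19], head=3, tail=3, size=4
read(): buf=[42 63 62 _], head=0, tail=3, size=3

Answer: 42 63 62 _
0
3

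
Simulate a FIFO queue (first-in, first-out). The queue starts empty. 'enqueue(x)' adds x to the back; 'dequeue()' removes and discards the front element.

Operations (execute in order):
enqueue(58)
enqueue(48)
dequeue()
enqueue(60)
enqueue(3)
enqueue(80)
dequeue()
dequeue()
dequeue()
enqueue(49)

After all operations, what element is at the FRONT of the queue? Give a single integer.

Answer: 80

Derivation:
enqueue(58): queue = [58]
enqueue(48): queue = [58, 48]
dequeue(): queue = [48]
enqueue(60): queue = [48, 60]
enqueue(3): queue = [48, 60, 3]
enqueue(80): queue = [48, 60, 3, 80]
dequeue(): queue = [60, 3, 80]
dequeue(): queue = [3, 80]
dequeue(): queue = [80]
enqueue(49): queue = [80, 49]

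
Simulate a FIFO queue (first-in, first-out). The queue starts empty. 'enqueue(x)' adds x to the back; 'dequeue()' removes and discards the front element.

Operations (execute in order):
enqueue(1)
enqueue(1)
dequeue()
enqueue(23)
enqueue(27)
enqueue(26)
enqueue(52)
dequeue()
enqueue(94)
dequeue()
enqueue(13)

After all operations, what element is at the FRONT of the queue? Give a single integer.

enqueue(1): queue = [1]
enqueue(1): queue = [1, 1]
dequeue(): queue = [1]
enqueue(23): queue = [1, 23]
enqueue(27): queue = [1, 23, 27]
enqueue(26): queue = [1, 23, 27, 26]
enqueue(52): queue = [1, 23, 27, 26, 52]
dequeue(): queue = [23, 27, 26, 52]
enqueue(94): queue = [23, 27, 26, 52, 94]
dequeue(): queue = [27, 26, 52, 94]
enqueue(13): queue = [27, 26, 52, 94, 13]

Answer: 27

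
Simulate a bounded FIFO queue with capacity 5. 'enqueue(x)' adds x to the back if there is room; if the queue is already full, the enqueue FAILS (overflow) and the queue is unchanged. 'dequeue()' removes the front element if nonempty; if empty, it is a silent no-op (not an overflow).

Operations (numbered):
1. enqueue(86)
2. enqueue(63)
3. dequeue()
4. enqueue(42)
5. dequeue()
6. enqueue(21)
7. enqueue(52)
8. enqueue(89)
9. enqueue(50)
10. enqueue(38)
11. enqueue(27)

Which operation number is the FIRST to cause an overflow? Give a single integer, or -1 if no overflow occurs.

Answer: 10

Derivation:
1. enqueue(86): size=1
2. enqueue(63): size=2
3. dequeue(): size=1
4. enqueue(42): size=2
5. dequeue(): size=1
6. enqueue(21): size=2
7. enqueue(52): size=3
8. enqueue(89): size=4
9. enqueue(50): size=5
10. enqueue(38): size=5=cap → OVERFLOW (fail)
11. enqueue(27): size=5=cap → OVERFLOW (fail)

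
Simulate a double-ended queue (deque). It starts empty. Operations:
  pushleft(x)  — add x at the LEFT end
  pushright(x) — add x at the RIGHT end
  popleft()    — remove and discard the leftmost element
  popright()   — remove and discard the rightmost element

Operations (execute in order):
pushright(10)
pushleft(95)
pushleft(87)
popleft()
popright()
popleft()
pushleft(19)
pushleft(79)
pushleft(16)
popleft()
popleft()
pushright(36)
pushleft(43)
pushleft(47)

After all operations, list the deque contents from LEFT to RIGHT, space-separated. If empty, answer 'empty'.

pushright(10): [10]
pushleft(95): [95, 10]
pushleft(87): [87, 95, 10]
popleft(): [95, 10]
popright(): [95]
popleft(): []
pushleft(19): [19]
pushleft(79): [79, 19]
pushleft(16): [16, 79, 19]
popleft(): [79, 19]
popleft(): [19]
pushright(36): [19, 36]
pushleft(43): [43, 19, 36]
pushleft(47): [47, 43, 19, 36]

Answer: 47 43 19 36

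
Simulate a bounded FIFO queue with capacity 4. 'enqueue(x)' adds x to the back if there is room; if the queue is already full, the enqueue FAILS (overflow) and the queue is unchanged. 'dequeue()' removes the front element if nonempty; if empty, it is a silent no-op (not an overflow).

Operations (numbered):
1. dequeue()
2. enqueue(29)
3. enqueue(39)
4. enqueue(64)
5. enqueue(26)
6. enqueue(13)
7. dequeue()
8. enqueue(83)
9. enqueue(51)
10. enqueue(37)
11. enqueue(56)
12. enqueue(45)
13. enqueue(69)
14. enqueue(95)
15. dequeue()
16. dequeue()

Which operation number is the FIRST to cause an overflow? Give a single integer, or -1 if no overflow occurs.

Answer: 6

Derivation:
1. dequeue(): empty, no-op, size=0
2. enqueue(29): size=1
3. enqueue(39): size=2
4. enqueue(64): size=3
5. enqueue(26): size=4
6. enqueue(13): size=4=cap → OVERFLOW (fail)
7. dequeue(): size=3
8. enqueue(83): size=4
9. enqueue(51): size=4=cap → OVERFLOW (fail)
10. enqueue(37): size=4=cap → OVERFLOW (fail)
11. enqueue(56): size=4=cap → OVERFLOW (fail)
12. enqueue(45): size=4=cap → OVERFLOW (fail)
13. enqueue(69): size=4=cap → OVERFLOW (fail)
14. enqueue(95): size=4=cap → OVERFLOW (fail)
15. dequeue(): size=3
16. dequeue(): size=2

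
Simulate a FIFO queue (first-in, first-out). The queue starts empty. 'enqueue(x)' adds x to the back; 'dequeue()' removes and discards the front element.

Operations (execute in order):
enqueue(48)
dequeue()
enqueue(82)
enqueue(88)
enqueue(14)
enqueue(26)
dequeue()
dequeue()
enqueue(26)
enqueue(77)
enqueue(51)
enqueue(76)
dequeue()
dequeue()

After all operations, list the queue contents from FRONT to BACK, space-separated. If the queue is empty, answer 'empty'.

Answer: 26 77 51 76

Derivation:
enqueue(48): [48]
dequeue(): []
enqueue(82): [82]
enqueue(88): [82, 88]
enqueue(14): [82, 88, 14]
enqueue(26): [82, 88, 14, 26]
dequeue(): [88, 14, 26]
dequeue(): [14, 26]
enqueue(26): [14, 26, 26]
enqueue(77): [14, 26, 26, 77]
enqueue(51): [14, 26, 26, 77, 51]
enqueue(76): [14, 26, 26, 77, 51, 76]
dequeue(): [26, 26, 77, 51, 76]
dequeue(): [26, 77, 51, 76]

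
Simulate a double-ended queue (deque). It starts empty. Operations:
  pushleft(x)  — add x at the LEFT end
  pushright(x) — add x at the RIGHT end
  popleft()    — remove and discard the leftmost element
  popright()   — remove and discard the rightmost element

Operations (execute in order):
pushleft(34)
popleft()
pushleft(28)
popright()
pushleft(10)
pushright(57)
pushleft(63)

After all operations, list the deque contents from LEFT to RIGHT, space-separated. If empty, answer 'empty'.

pushleft(34): [34]
popleft(): []
pushleft(28): [28]
popright(): []
pushleft(10): [10]
pushright(57): [10, 57]
pushleft(63): [63, 10, 57]

Answer: 63 10 57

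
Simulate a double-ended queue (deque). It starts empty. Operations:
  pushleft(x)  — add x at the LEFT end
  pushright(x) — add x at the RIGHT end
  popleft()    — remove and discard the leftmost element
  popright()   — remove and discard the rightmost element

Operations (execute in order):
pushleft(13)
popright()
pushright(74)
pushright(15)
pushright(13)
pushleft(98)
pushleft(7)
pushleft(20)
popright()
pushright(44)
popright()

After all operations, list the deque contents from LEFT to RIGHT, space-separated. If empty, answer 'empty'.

Answer: 20 7 98 74 15

Derivation:
pushleft(13): [13]
popright(): []
pushright(74): [74]
pushright(15): [74, 15]
pushright(13): [74, 15, 13]
pushleft(98): [98, 74, 15, 13]
pushleft(7): [7, 98, 74, 15, 13]
pushleft(20): [20, 7, 98, 74, 15, 13]
popright(): [20, 7, 98, 74, 15]
pushright(44): [20, 7, 98, 74, 15, 44]
popright(): [20, 7, 98, 74, 15]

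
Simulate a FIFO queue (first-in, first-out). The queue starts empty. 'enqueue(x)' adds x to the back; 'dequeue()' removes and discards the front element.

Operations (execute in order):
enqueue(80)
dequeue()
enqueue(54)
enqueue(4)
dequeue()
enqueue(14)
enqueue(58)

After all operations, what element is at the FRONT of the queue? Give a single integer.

Answer: 4

Derivation:
enqueue(80): queue = [80]
dequeue(): queue = []
enqueue(54): queue = [54]
enqueue(4): queue = [54, 4]
dequeue(): queue = [4]
enqueue(14): queue = [4, 14]
enqueue(58): queue = [4, 14, 58]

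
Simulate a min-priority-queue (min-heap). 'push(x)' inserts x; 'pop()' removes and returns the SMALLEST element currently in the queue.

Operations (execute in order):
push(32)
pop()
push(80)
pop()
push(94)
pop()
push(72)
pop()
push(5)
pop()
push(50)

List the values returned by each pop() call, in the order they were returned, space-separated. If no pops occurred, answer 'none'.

push(32): heap contents = [32]
pop() → 32: heap contents = []
push(80): heap contents = [80]
pop() → 80: heap contents = []
push(94): heap contents = [94]
pop() → 94: heap contents = []
push(72): heap contents = [72]
pop() → 72: heap contents = []
push(5): heap contents = [5]
pop() → 5: heap contents = []
push(50): heap contents = [50]

Answer: 32 80 94 72 5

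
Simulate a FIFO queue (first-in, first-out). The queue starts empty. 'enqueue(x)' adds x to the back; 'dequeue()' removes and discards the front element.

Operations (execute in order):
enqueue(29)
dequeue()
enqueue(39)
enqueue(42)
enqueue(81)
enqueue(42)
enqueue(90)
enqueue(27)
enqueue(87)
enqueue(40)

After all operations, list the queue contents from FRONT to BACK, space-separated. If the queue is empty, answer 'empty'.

enqueue(29): [29]
dequeue(): []
enqueue(39): [39]
enqueue(42): [39, 42]
enqueue(81): [39, 42, 81]
enqueue(42): [39, 42, 81, 42]
enqueue(90): [39, 42, 81, 42, 90]
enqueue(27): [39, 42, 81, 42, 90, 27]
enqueue(87): [39, 42, 81, 42, 90, 27, 87]
enqueue(40): [39, 42, 81, 42, 90, 27, 87, 40]

Answer: 39 42 81 42 90 27 87 40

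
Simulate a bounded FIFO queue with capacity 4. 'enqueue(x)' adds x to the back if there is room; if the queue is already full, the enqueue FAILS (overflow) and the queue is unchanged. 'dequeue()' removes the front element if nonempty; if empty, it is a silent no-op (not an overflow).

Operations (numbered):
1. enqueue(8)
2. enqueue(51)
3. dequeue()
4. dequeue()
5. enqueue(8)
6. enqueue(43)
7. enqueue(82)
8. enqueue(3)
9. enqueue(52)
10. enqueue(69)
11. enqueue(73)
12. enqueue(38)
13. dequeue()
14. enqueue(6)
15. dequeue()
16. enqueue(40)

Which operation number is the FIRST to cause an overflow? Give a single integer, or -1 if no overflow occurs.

Answer: 9

Derivation:
1. enqueue(8): size=1
2. enqueue(51): size=2
3. dequeue(): size=1
4. dequeue(): size=0
5. enqueue(8): size=1
6. enqueue(43): size=2
7. enqueue(82): size=3
8. enqueue(3): size=4
9. enqueue(52): size=4=cap → OVERFLOW (fail)
10. enqueue(69): size=4=cap → OVERFLOW (fail)
11. enqueue(73): size=4=cap → OVERFLOW (fail)
12. enqueue(38): size=4=cap → OVERFLOW (fail)
13. dequeue(): size=3
14. enqueue(6): size=4
15. dequeue(): size=3
16. enqueue(40): size=4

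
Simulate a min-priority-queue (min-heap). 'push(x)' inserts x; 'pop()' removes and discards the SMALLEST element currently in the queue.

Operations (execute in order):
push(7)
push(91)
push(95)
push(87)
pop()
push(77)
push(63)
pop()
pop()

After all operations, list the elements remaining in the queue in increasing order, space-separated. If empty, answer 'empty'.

Answer: 87 91 95

Derivation:
push(7): heap contents = [7]
push(91): heap contents = [7, 91]
push(95): heap contents = [7, 91, 95]
push(87): heap contents = [7, 87, 91, 95]
pop() → 7: heap contents = [87, 91, 95]
push(77): heap contents = [77, 87, 91, 95]
push(63): heap contents = [63, 77, 87, 91, 95]
pop() → 63: heap contents = [77, 87, 91, 95]
pop() → 77: heap contents = [87, 91, 95]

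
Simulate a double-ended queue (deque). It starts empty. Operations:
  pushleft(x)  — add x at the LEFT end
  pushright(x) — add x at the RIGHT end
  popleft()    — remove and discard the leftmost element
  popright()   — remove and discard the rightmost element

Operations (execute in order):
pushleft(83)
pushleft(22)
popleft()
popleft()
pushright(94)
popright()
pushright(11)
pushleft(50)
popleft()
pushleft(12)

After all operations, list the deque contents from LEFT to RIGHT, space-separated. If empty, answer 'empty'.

Answer: 12 11

Derivation:
pushleft(83): [83]
pushleft(22): [22, 83]
popleft(): [83]
popleft(): []
pushright(94): [94]
popright(): []
pushright(11): [11]
pushleft(50): [50, 11]
popleft(): [11]
pushleft(12): [12, 11]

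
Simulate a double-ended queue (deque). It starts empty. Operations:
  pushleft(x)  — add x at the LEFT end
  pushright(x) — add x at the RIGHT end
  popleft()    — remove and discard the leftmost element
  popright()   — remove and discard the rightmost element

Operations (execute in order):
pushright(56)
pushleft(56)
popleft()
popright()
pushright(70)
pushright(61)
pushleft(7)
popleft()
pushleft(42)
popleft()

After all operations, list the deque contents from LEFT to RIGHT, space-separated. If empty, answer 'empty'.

pushright(56): [56]
pushleft(56): [56, 56]
popleft(): [56]
popright(): []
pushright(70): [70]
pushright(61): [70, 61]
pushleft(7): [7, 70, 61]
popleft(): [70, 61]
pushleft(42): [42, 70, 61]
popleft(): [70, 61]

Answer: 70 61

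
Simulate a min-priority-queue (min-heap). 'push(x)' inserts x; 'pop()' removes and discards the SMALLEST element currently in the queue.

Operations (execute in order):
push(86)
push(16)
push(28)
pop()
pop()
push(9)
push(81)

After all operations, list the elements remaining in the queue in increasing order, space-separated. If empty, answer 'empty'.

push(86): heap contents = [86]
push(16): heap contents = [16, 86]
push(28): heap contents = [16, 28, 86]
pop() → 16: heap contents = [28, 86]
pop() → 28: heap contents = [86]
push(9): heap contents = [9, 86]
push(81): heap contents = [9, 81, 86]

Answer: 9 81 86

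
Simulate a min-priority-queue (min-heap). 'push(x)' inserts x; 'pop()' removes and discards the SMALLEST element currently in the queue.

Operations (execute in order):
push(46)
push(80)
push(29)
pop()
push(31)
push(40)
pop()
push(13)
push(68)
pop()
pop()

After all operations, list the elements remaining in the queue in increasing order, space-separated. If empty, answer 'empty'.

Answer: 46 68 80

Derivation:
push(46): heap contents = [46]
push(80): heap contents = [46, 80]
push(29): heap contents = [29, 46, 80]
pop() → 29: heap contents = [46, 80]
push(31): heap contents = [31, 46, 80]
push(40): heap contents = [31, 40, 46, 80]
pop() → 31: heap contents = [40, 46, 80]
push(13): heap contents = [13, 40, 46, 80]
push(68): heap contents = [13, 40, 46, 68, 80]
pop() → 13: heap contents = [40, 46, 68, 80]
pop() → 40: heap contents = [46, 68, 80]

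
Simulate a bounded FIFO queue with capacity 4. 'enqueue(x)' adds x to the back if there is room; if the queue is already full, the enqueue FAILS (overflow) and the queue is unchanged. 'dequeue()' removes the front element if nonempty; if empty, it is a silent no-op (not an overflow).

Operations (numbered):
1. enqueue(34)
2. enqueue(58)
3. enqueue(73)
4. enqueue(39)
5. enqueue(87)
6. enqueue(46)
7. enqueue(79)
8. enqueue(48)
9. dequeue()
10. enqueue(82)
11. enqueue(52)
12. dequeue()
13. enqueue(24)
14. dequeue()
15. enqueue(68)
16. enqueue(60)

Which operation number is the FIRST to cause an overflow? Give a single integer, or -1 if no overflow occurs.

1. enqueue(34): size=1
2. enqueue(58): size=2
3. enqueue(73): size=3
4. enqueue(39): size=4
5. enqueue(87): size=4=cap → OVERFLOW (fail)
6. enqueue(46): size=4=cap → OVERFLOW (fail)
7. enqueue(79): size=4=cap → OVERFLOW (fail)
8. enqueue(48): size=4=cap → OVERFLOW (fail)
9. dequeue(): size=3
10. enqueue(82): size=4
11. enqueue(52): size=4=cap → OVERFLOW (fail)
12. dequeue(): size=3
13. enqueue(24): size=4
14. dequeue(): size=3
15. enqueue(68): size=4
16. enqueue(60): size=4=cap → OVERFLOW (fail)

Answer: 5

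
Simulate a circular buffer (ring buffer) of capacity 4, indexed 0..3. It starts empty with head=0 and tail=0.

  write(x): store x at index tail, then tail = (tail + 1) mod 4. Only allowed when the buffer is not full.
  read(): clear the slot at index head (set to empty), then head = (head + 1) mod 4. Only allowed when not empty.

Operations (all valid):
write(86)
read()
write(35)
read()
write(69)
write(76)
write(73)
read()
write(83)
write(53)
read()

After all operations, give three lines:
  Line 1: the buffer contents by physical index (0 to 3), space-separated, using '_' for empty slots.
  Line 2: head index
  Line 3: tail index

Answer: 73 83 53 _
0
3

Derivation:
write(86): buf=[86 _ _ _], head=0, tail=1, size=1
read(): buf=[_ _ _ _], head=1, tail=1, size=0
write(35): buf=[_ 35 _ _], head=1, tail=2, size=1
read(): buf=[_ _ _ _], head=2, tail=2, size=0
write(69): buf=[_ _ 69 _], head=2, tail=3, size=1
write(76): buf=[_ _ 69 76], head=2, tail=0, size=2
write(73): buf=[73 _ 69 76], head=2, tail=1, size=3
read(): buf=[73 _ _ 76], head=3, tail=1, size=2
write(83): buf=[73 83 _ 76], head=3, tail=2, size=3
write(53): buf=[73 83 53 76], head=3, tail=3, size=4
read(): buf=[73 83 53 _], head=0, tail=3, size=3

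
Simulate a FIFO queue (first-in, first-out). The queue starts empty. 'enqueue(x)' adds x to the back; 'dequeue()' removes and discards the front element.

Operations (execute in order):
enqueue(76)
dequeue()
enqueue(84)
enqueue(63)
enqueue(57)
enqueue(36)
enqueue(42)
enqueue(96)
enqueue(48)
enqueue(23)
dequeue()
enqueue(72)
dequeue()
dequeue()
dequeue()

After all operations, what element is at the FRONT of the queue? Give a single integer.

Answer: 42

Derivation:
enqueue(76): queue = [76]
dequeue(): queue = []
enqueue(84): queue = [84]
enqueue(63): queue = [84, 63]
enqueue(57): queue = [84, 63, 57]
enqueue(36): queue = [84, 63, 57, 36]
enqueue(42): queue = [84, 63, 57, 36, 42]
enqueue(96): queue = [84, 63, 57, 36, 42, 96]
enqueue(48): queue = [84, 63, 57, 36, 42, 96, 48]
enqueue(23): queue = [84, 63, 57, 36, 42, 96, 48, 23]
dequeue(): queue = [63, 57, 36, 42, 96, 48, 23]
enqueue(72): queue = [63, 57, 36, 42, 96, 48, 23, 72]
dequeue(): queue = [57, 36, 42, 96, 48, 23, 72]
dequeue(): queue = [36, 42, 96, 48, 23, 72]
dequeue(): queue = [42, 96, 48, 23, 72]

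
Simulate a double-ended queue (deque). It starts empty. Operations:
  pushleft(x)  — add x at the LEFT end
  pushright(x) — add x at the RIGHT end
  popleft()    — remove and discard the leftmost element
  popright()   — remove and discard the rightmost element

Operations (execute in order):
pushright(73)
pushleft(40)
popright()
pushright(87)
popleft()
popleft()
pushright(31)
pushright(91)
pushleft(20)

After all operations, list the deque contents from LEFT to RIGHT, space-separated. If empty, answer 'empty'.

Answer: 20 31 91

Derivation:
pushright(73): [73]
pushleft(40): [40, 73]
popright(): [40]
pushright(87): [40, 87]
popleft(): [87]
popleft(): []
pushright(31): [31]
pushright(91): [31, 91]
pushleft(20): [20, 31, 91]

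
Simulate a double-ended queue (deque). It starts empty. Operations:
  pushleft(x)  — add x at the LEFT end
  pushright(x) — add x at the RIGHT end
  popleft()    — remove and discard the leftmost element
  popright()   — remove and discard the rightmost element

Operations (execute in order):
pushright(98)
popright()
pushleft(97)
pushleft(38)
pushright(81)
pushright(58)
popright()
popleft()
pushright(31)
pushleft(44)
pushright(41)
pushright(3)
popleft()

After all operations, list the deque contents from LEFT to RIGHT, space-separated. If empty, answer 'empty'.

Answer: 97 81 31 41 3

Derivation:
pushright(98): [98]
popright(): []
pushleft(97): [97]
pushleft(38): [38, 97]
pushright(81): [38, 97, 81]
pushright(58): [38, 97, 81, 58]
popright(): [38, 97, 81]
popleft(): [97, 81]
pushright(31): [97, 81, 31]
pushleft(44): [44, 97, 81, 31]
pushright(41): [44, 97, 81, 31, 41]
pushright(3): [44, 97, 81, 31, 41, 3]
popleft(): [97, 81, 31, 41, 3]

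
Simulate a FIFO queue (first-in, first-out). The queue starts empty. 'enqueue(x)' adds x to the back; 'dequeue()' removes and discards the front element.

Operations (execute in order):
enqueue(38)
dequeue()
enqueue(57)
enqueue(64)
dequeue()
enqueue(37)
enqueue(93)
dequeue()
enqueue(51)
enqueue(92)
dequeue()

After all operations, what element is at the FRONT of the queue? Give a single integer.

enqueue(38): queue = [38]
dequeue(): queue = []
enqueue(57): queue = [57]
enqueue(64): queue = [57, 64]
dequeue(): queue = [64]
enqueue(37): queue = [64, 37]
enqueue(93): queue = [64, 37, 93]
dequeue(): queue = [37, 93]
enqueue(51): queue = [37, 93, 51]
enqueue(92): queue = [37, 93, 51, 92]
dequeue(): queue = [93, 51, 92]

Answer: 93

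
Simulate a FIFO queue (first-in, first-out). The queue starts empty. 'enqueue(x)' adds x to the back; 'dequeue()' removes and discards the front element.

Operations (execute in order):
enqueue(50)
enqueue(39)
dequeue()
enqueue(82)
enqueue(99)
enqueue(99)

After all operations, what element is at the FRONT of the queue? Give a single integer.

enqueue(50): queue = [50]
enqueue(39): queue = [50, 39]
dequeue(): queue = [39]
enqueue(82): queue = [39, 82]
enqueue(99): queue = [39, 82, 99]
enqueue(99): queue = [39, 82, 99, 99]

Answer: 39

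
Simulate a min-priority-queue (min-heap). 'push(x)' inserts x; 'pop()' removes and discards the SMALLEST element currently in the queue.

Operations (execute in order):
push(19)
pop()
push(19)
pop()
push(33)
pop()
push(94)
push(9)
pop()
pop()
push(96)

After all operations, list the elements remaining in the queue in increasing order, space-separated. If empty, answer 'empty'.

push(19): heap contents = [19]
pop() → 19: heap contents = []
push(19): heap contents = [19]
pop() → 19: heap contents = []
push(33): heap contents = [33]
pop() → 33: heap contents = []
push(94): heap contents = [94]
push(9): heap contents = [9, 94]
pop() → 9: heap contents = [94]
pop() → 94: heap contents = []
push(96): heap contents = [96]

Answer: 96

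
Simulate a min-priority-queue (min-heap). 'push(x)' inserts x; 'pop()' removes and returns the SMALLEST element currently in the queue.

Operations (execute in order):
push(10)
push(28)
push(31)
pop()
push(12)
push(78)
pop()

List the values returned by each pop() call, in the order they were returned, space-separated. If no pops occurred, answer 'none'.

push(10): heap contents = [10]
push(28): heap contents = [10, 28]
push(31): heap contents = [10, 28, 31]
pop() → 10: heap contents = [28, 31]
push(12): heap contents = [12, 28, 31]
push(78): heap contents = [12, 28, 31, 78]
pop() → 12: heap contents = [28, 31, 78]

Answer: 10 12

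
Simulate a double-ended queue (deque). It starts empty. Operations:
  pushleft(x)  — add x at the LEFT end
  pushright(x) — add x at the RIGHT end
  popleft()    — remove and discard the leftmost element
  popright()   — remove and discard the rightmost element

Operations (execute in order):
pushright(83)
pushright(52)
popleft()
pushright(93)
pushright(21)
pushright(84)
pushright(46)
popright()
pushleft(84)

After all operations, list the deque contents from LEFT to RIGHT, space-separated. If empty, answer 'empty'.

Answer: 84 52 93 21 84

Derivation:
pushright(83): [83]
pushright(52): [83, 52]
popleft(): [52]
pushright(93): [52, 93]
pushright(21): [52, 93, 21]
pushright(84): [52, 93, 21, 84]
pushright(46): [52, 93, 21, 84, 46]
popright(): [52, 93, 21, 84]
pushleft(84): [84, 52, 93, 21, 84]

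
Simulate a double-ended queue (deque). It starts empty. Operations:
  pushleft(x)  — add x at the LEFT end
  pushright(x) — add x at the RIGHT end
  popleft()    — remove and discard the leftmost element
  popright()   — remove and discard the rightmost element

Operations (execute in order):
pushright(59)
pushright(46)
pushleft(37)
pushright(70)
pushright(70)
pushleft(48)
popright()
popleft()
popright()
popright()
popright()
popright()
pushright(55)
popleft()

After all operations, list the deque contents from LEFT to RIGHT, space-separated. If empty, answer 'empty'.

pushright(59): [59]
pushright(46): [59, 46]
pushleft(37): [37, 59, 46]
pushright(70): [37, 59, 46, 70]
pushright(70): [37, 59, 46, 70, 70]
pushleft(48): [48, 37, 59, 46, 70, 70]
popright(): [48, 37, 59, 46, 70]
popleft(): [37, 59, 46, 70]
popright(): [37, 59, 46]
popright(): [37, 59]
popright(): [37]
popright(): []
pushright(55): [55]
popleft(): []

Answer: empty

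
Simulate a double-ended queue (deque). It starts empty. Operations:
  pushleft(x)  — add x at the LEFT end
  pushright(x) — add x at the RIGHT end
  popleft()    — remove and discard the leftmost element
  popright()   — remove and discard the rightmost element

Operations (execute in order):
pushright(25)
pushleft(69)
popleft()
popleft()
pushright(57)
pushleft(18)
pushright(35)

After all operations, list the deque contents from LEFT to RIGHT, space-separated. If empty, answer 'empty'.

Answer: 18 57 35

Derivation:
pushright(25): [25]
pushleft(69): [69, 25]
popleft(): [25]
popleft(): []
pushright(57): [57]
pushleft(18): [18, 57]
pushright(35): [18, 57, 35]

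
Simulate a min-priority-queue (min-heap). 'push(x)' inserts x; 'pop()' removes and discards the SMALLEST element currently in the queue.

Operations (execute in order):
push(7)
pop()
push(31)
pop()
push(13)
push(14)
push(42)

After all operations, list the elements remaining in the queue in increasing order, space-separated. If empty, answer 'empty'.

push(7): heap contents = [7]
pop() → 7: heap contents = []
push(31): heap contents = [31]
pop() → 31: heap contents = []
push(13): heap contents = [13]
push(14): heap contents = [13, 14]
push(42): heap contents = [13, 14, 42]

Answer: 13 14 42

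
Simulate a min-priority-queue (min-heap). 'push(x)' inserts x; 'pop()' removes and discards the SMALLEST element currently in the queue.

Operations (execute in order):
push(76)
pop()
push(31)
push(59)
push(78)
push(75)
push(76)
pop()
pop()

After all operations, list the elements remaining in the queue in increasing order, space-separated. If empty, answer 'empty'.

push(76): heap contents = [76]
pop() → 76: heap contents = []
push(31): heap contents = [31]
push(59): heap contents = [31, 59]
push(78): heap contents = [31, 59, 78]
push(75): heap contents = [31, 59, 75, 78]
push(76): heap contents = [31, 59, 75, 76, 78]
pop() → 31: heap contents = [59, 75, 76, 78]
pop() → 59: heap contents = [75, 76, 78]

Answer: 75 76 78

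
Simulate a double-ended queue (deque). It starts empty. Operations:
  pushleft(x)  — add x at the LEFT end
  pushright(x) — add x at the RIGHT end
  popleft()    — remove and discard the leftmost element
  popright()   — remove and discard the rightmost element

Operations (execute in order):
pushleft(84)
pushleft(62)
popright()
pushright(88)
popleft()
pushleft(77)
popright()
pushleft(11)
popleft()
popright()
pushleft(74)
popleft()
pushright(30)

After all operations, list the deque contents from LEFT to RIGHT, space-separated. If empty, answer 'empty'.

Answer: 30

Derivation:
pushleft(84): [84]
pushleft(62): [62, 84]
popright(): [62]
pushright(88): [62, 88]
popleft(): [88]
pushleft(77): [77, 88]
popright(): [77]
pushleft(11): [11, 77]
popleft(): [77]
popright(): []
pushleft(74): [74]
popleft(): []
pushright(30): [30]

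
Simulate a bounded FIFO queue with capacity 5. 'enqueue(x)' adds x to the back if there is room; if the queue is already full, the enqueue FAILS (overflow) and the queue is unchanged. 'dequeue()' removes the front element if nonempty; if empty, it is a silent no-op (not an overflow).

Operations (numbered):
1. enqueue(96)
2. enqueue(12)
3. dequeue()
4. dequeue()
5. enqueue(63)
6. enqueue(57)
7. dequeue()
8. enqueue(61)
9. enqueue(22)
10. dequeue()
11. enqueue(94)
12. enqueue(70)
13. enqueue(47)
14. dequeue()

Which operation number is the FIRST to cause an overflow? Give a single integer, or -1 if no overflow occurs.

1. enqueue(96): size=1
2. enqueue(12): size=2
3. dequeue(): size=1
4. dequeue(): size=0
5. enqueue(63): size=1
6. enqueue(57): size=2
7. dequeue(): size=1
8. enqueue(61): size=2
9. enqueue(22): size=3
10. dequeue(): size=2
11. enqueue(94): size=3
12. enqueue(70): size=4
13. enqueue(47): size=5
14. dequeue(): size=4

Answer: -1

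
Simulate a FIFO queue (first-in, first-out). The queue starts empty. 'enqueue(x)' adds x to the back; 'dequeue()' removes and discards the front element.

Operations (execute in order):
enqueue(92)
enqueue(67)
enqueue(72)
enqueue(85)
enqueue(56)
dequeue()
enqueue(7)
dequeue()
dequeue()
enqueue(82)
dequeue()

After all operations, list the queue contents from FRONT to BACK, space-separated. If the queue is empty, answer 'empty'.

enqueue(92): [92]
enqueue(67): [92, 67]
enqueue(72): [92, 67, 72]
enqueue(85): [92, 67, 72, 85]
enqueue(56): [92, 67, 72, 85, 56]
dequeue(): [67, 72, 85, 56]
enqueue(7): [67, 72, 85, 56, 7]
dequeue(): [72, 85, 56, 7]
dequeue(): [85, 56, 7]
enqueue(82): [85, 56, 7, 82]
dequeue(): [56, 7, 82]

Answer: 56 7 82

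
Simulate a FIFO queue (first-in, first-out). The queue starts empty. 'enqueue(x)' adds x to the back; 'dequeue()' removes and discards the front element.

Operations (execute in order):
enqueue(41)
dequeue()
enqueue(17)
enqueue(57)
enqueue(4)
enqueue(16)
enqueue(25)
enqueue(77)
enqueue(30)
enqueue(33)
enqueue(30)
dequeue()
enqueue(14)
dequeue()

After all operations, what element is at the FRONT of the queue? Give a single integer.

enqueue(41): queue = [41]
dequeue(): queue = []
enqueue(17): queue = [17]
enqueue(57): queue = [17, 57]
enqueue(4): queue = [17, 57, 4]
enqueue(16): queue = [17, 57, 4, 16]
enqueue(25): queue = [17, 57, 4, 16, 25]
enqueue(77): queue = [17, 57, 4, 16, 25, 77]
enqueue(30): queue = [17, 57, 4, 16, 25, 77, 30]
enqueue(33): queue = [17, 57, 4, 16, 25, 77, 30, 33]
enqueue(30): queue = [17, 57, 4, 16, 25, 77, 30, 33, 30]
dequeue(): queue = [57, 4, 16, 25, 77, 30, 33, 30]
enqueue(14): queue = [57, 4, 16, 25, 77, 30, 33, 30, 14]
dequeue(): queue = [4, 16, 25, 77, 30, 33, 30, 14]

Answer: 4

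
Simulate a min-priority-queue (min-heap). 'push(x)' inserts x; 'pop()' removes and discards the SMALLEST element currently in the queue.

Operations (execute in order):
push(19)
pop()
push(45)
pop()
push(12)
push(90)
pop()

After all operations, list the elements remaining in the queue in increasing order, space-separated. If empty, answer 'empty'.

Answer: 90

Derivation:
push(19): heap contents = [19]
pop() → 19: heap contents = []
push(45): heap contents = [45]
pop() → 45: heap contents = []
push(12): heap contents = [12]
push(90): heap contents = [12, 90]
pop() → 12: heap contents = [90]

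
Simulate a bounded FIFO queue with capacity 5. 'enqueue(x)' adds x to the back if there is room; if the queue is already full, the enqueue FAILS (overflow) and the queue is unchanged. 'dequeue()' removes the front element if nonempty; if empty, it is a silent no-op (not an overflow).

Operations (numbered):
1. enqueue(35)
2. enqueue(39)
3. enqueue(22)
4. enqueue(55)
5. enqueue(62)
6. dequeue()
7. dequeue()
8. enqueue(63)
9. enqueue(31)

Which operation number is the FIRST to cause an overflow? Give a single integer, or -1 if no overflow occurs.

1. enqueue(35): size=1
2. enqueue(39): size=2
3. enqueue(22): size=3
4. enqueue(55): size=4
5. enqueue(62): size=5
6. dequeue(): size=4
7. dequeue(): size=3
8. enqueue(63): size=4
9. enqueue(31): size=5

Answer: -1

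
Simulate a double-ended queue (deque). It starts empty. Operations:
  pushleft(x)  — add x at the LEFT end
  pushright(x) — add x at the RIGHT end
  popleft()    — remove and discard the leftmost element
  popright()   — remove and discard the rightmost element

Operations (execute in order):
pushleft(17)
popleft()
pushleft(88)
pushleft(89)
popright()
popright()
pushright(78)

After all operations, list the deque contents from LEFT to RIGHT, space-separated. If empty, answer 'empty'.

Answer: 78

Derivation:
pushleft(17): [17]
popleft(): []
pushleft(88): [88]
pushleft(89): [89, 88]
popright(): [89]
popright(): []
pushright(78): [78]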